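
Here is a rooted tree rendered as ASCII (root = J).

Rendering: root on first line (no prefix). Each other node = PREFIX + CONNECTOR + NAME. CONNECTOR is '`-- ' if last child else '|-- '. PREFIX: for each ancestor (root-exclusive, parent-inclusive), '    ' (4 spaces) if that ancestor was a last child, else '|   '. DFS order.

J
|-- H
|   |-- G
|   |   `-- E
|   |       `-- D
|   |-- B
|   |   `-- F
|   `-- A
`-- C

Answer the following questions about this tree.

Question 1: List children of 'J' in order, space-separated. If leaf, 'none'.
Answer: H C

Derivation:
Node J's children (from adjacency): H, C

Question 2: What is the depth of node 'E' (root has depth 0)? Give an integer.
Path from root to E: J -> H -> G -> E
Depth = number of edges = 3

Answer: 3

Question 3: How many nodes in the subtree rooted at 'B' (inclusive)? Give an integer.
Answer: 2

Derivation:
Subtree rooted at B contains: B, F
Count = 2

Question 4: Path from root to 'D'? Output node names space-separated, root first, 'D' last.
Answer: J H G E D

Derivation:
Walk down from root: J -> H -> G -> E -> D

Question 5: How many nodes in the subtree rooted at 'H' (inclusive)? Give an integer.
Answer: 7

Derivation:
Subtree rooted at H contains: A, B, D, E, F, G, H
Count = 7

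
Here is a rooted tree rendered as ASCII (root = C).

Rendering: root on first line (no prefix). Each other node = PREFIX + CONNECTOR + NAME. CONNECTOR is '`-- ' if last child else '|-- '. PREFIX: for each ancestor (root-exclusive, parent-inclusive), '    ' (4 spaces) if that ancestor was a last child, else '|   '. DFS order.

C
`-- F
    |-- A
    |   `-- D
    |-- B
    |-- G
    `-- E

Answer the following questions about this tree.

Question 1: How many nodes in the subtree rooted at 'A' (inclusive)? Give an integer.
Answer: 2

Derivation:
Subtree rooted at A contains: A, D
Count = 2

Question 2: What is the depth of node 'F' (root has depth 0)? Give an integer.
Answer: 1

Derivation:
Path from root to F: C -> F
Depth = number of edges = 1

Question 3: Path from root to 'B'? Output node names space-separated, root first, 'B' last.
Walk down from root: C -> F -> B

Answer: C F B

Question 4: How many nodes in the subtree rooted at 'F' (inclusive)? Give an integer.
Subtree rooted at F contains: A, B, D, E, F, G
Count = 6

Answer: 6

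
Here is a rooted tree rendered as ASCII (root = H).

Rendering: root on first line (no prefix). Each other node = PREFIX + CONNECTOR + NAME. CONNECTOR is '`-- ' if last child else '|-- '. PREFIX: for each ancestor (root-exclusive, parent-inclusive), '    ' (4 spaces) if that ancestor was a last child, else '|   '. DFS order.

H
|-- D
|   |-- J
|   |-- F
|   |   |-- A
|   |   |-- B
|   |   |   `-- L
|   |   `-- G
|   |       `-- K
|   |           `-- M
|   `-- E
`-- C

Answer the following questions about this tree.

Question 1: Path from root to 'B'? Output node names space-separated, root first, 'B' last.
Answer: H D F B

Derivation:
Walk down from root: H -> D -> F -> B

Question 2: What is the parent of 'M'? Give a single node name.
Answer: K

Derivation:
Scan adjacency: M appears as child of K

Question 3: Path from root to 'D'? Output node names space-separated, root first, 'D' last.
Walk down from root: H -> D

Answer: H D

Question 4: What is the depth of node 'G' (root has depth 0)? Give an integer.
Answer: 3

Derivation:
Path from root to G: H -> D -> F -> G
Depth = number of edges = 3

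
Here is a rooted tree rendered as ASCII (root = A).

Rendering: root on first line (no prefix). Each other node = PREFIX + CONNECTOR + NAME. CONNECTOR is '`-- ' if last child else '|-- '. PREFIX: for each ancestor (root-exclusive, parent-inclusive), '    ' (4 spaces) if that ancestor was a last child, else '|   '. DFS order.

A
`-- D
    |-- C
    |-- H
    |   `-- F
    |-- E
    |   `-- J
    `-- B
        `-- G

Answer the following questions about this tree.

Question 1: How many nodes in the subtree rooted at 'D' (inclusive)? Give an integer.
Subtree rooted at D contains: B, C, D, E, F, G, H, J
Count = 8

Answer: 8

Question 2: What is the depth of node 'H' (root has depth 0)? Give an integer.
Path from root to H: A -> D -> H
Depth = number of edges = 2

Answer: 2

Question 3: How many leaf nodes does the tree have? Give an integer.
Leaves (nodes with no children): C, F, G, J

Answer: 4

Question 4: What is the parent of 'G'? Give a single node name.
Scan adjacency: G appears as child of B

Answer: B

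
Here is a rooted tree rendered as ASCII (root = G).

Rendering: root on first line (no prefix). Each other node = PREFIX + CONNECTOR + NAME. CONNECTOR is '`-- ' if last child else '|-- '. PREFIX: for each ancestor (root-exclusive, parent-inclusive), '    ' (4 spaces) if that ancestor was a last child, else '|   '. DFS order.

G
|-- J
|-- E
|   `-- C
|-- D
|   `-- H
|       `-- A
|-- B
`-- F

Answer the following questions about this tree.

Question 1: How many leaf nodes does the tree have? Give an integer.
Leaves (nodes with no children): A, B, C, F, J

Answer: 5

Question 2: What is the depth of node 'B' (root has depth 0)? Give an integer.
Answer: 1

Derivation:
Path from root to B: G -> B
Depth = number of edges = 1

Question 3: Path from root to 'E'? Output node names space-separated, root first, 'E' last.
Answer: G E

Derivation:
Walk down from root: G -> E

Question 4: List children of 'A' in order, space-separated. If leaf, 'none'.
Node A's children (from adjacency): (leaf)

Answer: none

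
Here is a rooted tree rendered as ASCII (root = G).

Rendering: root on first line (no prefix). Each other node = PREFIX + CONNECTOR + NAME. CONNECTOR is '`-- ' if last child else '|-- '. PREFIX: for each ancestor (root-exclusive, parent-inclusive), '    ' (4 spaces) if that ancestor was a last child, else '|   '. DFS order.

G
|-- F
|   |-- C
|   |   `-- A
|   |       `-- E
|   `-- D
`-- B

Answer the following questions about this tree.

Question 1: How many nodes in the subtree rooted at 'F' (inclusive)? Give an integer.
Answer: 5

Derivation:
Subtree rooted at F contains: A, C, D, E, F
Count = 5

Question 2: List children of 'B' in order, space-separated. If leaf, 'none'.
Node B's children (from adjacency): (leaf)

Answer: none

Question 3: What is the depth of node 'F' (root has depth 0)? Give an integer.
Path from root to F: G -> F
Depth = number of edges = 1

Answer: 1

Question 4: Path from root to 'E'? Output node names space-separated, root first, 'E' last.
Walk down from root: G -> F -> C -> A -> E

Answer: G F C A E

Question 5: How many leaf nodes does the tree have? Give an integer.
Answer: 3

Derivation:
Leaves (nodes with no children): B, D, E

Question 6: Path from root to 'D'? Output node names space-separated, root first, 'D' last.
Walk down from root: G -> F -> D

Answer: G F D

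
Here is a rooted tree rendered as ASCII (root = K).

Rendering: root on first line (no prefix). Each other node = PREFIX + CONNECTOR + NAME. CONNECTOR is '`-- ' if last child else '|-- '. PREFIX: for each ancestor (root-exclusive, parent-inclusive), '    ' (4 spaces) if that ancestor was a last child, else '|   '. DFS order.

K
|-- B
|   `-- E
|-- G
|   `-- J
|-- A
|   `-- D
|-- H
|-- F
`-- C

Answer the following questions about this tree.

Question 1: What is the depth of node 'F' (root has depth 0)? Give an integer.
Path from root to F: K -> F
Depth = number of edges = 1

Answer: 1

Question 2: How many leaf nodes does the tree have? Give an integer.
Leaves (nodes with no children): C, D, E, F, H, J

Answer: 6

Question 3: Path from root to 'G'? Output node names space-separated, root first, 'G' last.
Walk down from root: K -> G

Answer: K G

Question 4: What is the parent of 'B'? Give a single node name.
Answer: K

Derivation:
Scan adjacency: B appears as child of K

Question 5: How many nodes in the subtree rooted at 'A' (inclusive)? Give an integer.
Subtree rooted at A contains: A, D
Count = 2

Answer: 2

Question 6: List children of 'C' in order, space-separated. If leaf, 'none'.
Node C's children (from adjacency): (leaf)

Answer: none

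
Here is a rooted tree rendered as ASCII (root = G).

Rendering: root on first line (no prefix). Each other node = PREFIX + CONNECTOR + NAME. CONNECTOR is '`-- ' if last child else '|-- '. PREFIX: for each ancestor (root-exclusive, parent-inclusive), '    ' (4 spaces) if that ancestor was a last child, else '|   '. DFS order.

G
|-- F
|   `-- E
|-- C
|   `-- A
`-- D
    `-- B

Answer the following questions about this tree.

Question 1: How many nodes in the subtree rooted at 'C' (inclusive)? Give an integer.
Subtree rooted at C contains: A, C
Count = 2

Answer: 2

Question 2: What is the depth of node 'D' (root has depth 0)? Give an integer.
Answer: 1

Derivation:
Path from root to D: G -> D
Depth = number of edges = 1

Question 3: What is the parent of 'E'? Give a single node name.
Answer: F

Derivation:
Scan adjacency: E appears as child of F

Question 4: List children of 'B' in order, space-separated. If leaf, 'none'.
Node B's children (from adjacency): (leaf)

Answer: none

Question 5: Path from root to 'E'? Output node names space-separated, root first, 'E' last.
Walk down from root: G -> F -> E

Answer: G F E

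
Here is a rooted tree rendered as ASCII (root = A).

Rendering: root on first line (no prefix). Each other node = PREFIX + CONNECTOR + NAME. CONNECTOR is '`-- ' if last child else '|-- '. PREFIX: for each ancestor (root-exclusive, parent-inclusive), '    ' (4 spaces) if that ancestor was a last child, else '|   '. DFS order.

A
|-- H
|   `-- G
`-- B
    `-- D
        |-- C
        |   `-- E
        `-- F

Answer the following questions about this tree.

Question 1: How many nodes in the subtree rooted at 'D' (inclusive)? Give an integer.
Subtree rooted at D contains: C, D, E, F
Count = 4

Answer: 4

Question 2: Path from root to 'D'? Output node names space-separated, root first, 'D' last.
Answer: A B D

Derivation:
Walk down from root: A -> B -> D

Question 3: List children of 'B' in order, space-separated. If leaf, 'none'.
Answer: D

Derivation:
Node B's children (from adjacency): D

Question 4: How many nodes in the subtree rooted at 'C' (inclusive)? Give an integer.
Subtree rooted at C contains: C, E
Count = 2

Answer: 2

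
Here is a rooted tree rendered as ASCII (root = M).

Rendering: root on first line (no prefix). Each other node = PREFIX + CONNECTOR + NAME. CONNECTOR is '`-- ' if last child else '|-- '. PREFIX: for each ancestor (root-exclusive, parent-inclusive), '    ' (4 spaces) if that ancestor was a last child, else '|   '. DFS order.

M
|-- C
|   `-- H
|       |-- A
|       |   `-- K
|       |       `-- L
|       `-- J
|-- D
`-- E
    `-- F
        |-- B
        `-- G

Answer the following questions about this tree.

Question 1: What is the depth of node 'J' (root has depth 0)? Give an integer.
Answer: 3

Derivation:
Path from root to J: M -> C -> H -> J
Depth = number of edges = 3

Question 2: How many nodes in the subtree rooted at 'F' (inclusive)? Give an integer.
Subtree rooted at F contains: B, F, G
Count = 3

Answer: 3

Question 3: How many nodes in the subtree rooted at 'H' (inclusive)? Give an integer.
Subtree rooted at H contains: A, H, J, K, L
Count = 5

Answer: 5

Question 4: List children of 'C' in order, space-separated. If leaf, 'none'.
Answer: H

Derivation:
Node C's children (from adjacency): H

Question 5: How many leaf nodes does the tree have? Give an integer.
Answer: 5

Derivation:
Leaves (nodes with no children): B, D, G, J, L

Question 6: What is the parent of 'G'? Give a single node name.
Scan adjacency: G appears as child of F

Answer: F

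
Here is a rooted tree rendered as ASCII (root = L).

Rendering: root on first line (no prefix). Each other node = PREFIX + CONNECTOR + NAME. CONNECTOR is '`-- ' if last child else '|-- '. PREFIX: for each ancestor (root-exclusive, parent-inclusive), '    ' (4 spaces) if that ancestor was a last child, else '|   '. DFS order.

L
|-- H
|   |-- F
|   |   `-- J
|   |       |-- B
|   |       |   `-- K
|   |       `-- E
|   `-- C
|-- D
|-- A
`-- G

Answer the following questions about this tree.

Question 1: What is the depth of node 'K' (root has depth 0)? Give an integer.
Path from root to K: L -> H -> F -> J -> B -> K
Depth = number of edges = 5

Answer: 5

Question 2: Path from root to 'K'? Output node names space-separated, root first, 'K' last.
Answer: L H F J B K

Derivation:
Walk down from root: L -> H -> F -> J -> B -> K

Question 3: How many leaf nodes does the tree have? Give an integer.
Leaves (nodes with no children): A, C, D, E, G, K

Answer: 6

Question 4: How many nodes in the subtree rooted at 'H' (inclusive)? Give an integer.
Answer: 7

Derivation:
Subtree rooted at H contains: B, C, E, F, H, J, K
Count = 7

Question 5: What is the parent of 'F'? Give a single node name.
Answer: H

Derivation:
Scan adjacency: F appears as child of H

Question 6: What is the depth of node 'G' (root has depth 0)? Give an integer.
Answer: 1

Derivation:
Path from root to G: L -> G
Depth = number of edges = 1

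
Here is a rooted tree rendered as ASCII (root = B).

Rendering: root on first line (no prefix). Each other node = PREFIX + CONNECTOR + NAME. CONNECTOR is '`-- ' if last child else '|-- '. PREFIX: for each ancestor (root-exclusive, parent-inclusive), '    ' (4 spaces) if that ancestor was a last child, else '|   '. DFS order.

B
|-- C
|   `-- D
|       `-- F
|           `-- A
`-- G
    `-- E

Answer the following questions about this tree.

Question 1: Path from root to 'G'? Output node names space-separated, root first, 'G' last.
Walk down from root: B -> G

Answer: B G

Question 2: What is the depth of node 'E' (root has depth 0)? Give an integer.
Answer: 2

Derivation:
Path from root to E: B -> G -> E
Depth = number of edges = 2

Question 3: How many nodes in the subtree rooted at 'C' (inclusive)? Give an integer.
Subtree rooted at C contains: A, C, D, F
Count = 4

Answer: 4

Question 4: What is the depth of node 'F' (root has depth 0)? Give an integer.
Path from root to F: B -> C -> D -> F
Depth = number of edges = 3

Answer: 3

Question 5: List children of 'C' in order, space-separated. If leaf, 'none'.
Answer: D

Derivation:
Node C's children (from adjacency): D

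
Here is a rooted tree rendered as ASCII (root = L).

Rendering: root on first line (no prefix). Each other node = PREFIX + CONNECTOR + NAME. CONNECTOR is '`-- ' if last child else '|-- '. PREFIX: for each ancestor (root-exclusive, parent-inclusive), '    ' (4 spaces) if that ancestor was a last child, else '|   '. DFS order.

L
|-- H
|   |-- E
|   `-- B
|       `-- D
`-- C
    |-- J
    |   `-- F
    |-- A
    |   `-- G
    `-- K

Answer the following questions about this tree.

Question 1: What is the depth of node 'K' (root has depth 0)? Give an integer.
Answer: 2

Derivation:
Path from root to K: L -> C -> K
Depth = number of edges = 2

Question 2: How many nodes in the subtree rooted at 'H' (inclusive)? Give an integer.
Answer: 4

Derivation:
Subtree rooted at H contains: B, D, E, H
Count = 4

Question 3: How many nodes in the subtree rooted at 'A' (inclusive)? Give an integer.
Answer: 2

Derivation:
Subtree rooted at A contains: A, G
Count = 2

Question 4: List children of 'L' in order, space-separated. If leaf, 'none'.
Answer: H C

Derivation:
Node L's children (from adjacency): H, C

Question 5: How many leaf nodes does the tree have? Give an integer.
Leaves (nodes with no children): D, E, F, G, K

Answer: 5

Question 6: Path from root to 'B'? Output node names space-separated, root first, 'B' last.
Answer: L H B

Derivation:
Walk down from root: L -> H -> B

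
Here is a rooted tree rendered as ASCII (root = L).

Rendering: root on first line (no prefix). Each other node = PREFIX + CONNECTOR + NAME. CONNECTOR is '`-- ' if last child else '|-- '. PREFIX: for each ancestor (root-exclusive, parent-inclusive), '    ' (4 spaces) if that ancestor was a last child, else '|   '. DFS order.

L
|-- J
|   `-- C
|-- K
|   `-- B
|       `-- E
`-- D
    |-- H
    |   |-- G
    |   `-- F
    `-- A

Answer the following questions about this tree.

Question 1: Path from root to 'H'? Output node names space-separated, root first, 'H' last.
Answer: L D H

Derivation:
Walk down from root: L -> D -> H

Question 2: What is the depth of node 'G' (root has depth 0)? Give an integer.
Answer: 3

Derivation:
Path from root to G: L -> D -> H -> G
Depth = number of edges = 3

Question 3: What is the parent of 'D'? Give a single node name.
Answer: L

Derivation:
Scan adjacency: D appears as child of L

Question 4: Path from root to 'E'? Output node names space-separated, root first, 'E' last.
Walk down from root: L -> K -> B -> E

Answer: L K B E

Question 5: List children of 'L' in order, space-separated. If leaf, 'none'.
Answer: J K D

Derivation:
Node L's children (from adjacency): J, K, D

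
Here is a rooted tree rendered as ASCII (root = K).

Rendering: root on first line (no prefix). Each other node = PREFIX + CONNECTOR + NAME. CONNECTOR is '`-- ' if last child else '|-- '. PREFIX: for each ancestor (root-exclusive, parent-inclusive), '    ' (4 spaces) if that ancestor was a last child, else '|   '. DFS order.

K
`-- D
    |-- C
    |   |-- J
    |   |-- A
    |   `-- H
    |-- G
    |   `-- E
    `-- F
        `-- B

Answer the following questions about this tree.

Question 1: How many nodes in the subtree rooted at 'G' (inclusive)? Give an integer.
Answer: 2

Derivation:
Subtree rooted at G contains: E, G
Count = 2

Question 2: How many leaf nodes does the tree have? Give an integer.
Answer: 5

Derivation:
Leaves (nodes with no children): A, B, E, H, J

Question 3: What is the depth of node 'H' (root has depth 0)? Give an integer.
Path from root to H: K -> D -> C -> H
Depth = number of edges = 3

Answer: 3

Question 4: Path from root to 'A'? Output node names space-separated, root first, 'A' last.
Walk down from root: K -> D -> C -> A

Answer: K D C A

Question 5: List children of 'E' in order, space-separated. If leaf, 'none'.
Answer: none

Derivation:
Node E's children (from adjacency): (leaf)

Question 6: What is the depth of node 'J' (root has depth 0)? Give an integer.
Path from root to J: K -> D -> C -> J
Depth = number of edges = 3

Answer: 3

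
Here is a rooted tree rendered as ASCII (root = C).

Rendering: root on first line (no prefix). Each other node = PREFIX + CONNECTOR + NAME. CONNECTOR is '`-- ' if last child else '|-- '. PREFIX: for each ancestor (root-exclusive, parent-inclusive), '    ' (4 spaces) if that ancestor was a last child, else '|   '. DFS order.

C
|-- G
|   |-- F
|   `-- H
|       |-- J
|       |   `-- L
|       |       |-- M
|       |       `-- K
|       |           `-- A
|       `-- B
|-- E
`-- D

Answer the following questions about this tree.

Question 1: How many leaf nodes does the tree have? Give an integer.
Answer: 6

Derivation:
Leaves (nodes with no children): A, B, D, E, F, M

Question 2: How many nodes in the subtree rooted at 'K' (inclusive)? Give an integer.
Subtree rooted at K contains: A, K
Count = 2

Answer: 2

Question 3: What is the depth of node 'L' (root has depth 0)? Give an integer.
Path from root to L: C -> G -> H -> J -> L
Depth = number of edges = 4

Answer: 4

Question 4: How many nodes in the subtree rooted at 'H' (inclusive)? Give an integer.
Answer: 7

Derivation:
Subtree rooted at H contains: A, B, H, J, K, L, M
Count = 7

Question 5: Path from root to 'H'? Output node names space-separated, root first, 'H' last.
Walk down from root: C -> G -> H

Answer: C G H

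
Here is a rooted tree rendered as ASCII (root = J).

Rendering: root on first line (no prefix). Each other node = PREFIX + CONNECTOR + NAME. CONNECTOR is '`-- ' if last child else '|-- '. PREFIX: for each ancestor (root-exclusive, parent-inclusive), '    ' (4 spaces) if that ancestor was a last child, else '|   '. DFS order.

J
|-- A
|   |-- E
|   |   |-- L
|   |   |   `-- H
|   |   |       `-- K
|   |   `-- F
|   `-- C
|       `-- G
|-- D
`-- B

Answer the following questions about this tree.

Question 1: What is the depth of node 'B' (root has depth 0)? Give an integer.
Path from root to B: J -> B
Depth = number of edges = 1

Answer: 1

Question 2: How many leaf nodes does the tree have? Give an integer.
Leaves (nodes with no children): B, D, F, G, K

Answer: 5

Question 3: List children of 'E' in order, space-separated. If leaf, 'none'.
Node E's children (from adjacency): L, F

Answer: L F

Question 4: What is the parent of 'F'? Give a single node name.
Scan adjacency: F appears as child of E

Answer: E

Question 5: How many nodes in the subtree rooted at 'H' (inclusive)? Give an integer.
Subtree rooted at H contains: H, K
Count = 2

Answer: 2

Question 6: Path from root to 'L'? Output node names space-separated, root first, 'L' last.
Walk down from root: J -> A -> E -> L

Answer: J A E L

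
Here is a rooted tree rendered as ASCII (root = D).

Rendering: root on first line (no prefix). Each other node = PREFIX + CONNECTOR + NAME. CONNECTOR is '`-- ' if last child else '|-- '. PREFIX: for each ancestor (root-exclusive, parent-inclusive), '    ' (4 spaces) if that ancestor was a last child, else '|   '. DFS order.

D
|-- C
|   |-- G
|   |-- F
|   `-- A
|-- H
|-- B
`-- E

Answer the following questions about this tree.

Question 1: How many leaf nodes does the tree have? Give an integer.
Leaves (nodes with no children): A, B, E, F, G, H

Answer: 6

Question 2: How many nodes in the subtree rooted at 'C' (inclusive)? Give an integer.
Subtree rooted at C contains: A, C, F, G
Count = 4

Answer: 4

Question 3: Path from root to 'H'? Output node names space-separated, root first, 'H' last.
Walk down from root: D -> H

Answer: D H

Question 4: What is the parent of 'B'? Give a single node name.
Scan adjacency: B appears as child of D

Answer: D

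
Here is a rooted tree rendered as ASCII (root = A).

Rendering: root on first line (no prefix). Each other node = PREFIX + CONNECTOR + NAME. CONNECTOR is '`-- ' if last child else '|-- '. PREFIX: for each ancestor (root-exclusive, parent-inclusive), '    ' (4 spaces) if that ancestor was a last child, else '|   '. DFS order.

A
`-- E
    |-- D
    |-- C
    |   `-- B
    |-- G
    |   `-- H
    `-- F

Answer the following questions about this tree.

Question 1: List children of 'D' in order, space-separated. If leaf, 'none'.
Answer: none

Derivation:
Node D's children (from adjacency): (leaf)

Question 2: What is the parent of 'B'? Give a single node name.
Scan adjacency: B appears as child of C

Answer: C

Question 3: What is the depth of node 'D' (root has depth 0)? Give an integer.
Answer: 2

Derivation:
Path from root to D: A -> E -> D
Depth = number of edges = 2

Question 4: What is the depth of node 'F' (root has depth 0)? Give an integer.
Path from root to F: A -> E -> F
Depth = number of edges = 2

Answer: 2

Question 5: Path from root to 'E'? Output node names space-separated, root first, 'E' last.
Walk down from root: A -> E

Answer: A E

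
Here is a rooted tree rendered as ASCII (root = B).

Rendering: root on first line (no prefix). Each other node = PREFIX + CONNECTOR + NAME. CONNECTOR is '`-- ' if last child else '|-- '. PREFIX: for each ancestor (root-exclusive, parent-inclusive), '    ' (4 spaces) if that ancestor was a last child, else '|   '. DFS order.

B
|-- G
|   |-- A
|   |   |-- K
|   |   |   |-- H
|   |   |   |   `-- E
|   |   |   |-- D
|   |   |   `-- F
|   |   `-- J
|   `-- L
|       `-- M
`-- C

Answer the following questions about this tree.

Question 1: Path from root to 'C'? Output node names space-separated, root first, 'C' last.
Walk down from root: B -> C

Answer: B C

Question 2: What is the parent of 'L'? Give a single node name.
Answer: G

Derivation:
Scan adjacency: L appears as child of G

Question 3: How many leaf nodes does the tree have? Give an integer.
Leaves (nodes with no children): C, D, E, F, J, M

Answer: 6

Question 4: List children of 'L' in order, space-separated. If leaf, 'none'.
Answer: M

Derivation:
Node L's children (from adjacency): M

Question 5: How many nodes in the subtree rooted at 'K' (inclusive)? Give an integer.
Subtree rooted at K contains: D, E, F, H, K
Count = 5

Answer: 5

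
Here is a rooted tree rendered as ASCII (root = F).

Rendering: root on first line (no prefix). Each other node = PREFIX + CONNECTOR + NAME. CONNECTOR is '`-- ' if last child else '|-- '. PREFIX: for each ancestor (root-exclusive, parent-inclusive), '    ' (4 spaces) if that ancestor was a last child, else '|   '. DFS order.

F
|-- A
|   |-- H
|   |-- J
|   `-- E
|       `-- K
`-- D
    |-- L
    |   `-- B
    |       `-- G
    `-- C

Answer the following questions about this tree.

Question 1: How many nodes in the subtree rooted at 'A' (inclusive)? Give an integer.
Answer: 5

Derivation:
Subtree rooted at A contains: A, E, H, J, K
Count = 5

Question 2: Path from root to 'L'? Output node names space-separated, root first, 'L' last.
Answer: F D L

Derivation:
Walk down from root: F -> D -> L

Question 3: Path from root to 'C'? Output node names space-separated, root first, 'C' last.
Walk down from root: F -> D -> C

Answer: F D C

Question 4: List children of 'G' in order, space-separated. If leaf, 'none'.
Node G's children (from adjacency): (leaf)

Answer: none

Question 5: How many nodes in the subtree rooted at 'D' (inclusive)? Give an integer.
Subtree rooted at D contains: B, C, D, G, L
Count = 5

Answer: 5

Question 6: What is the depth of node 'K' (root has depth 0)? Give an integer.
Answer: 3

Derivation:
Path from root to K: F -> A -> E -> K
Depth = number of edges = 3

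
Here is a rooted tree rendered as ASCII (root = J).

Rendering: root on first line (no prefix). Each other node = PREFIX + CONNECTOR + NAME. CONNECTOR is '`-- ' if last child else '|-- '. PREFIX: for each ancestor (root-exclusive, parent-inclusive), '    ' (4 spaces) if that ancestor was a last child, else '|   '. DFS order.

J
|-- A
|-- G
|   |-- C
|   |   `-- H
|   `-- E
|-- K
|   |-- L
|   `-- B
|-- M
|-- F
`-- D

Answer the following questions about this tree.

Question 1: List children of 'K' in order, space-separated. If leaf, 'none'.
Node K's children (from adjacency): L, B

Answer: L B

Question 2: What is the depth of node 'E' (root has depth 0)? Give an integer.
Answer: 2

Derivation:
Path from root to E: J -> G -> E
Depth = number of edges = 2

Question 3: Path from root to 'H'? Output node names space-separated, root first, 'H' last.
Walk down from root: J -> G -> C -> H

Answer: J G C H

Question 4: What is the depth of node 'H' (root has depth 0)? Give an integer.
Answer: 3

Derivation:
Path from root to H: J -> G -> C -> H
Depth = number of edges = 3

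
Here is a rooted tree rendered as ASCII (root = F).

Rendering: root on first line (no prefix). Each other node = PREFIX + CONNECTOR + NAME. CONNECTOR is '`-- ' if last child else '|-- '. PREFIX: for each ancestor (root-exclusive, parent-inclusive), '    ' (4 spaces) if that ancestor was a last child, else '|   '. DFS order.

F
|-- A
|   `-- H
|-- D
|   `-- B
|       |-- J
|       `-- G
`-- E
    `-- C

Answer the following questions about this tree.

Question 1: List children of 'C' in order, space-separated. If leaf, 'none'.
Answer: none

Derivation:
Node C's children (from adjacency): (leaf)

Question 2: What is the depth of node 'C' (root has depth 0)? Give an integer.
Path from root to C: F -> E -> C
Depth = number of edges = 2

Answer: 2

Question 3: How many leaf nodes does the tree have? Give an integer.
Leaves (nodes with no children): C, G, H, J

Answer: 4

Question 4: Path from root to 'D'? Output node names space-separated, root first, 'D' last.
Walk down from root: F -> D

Answer: F D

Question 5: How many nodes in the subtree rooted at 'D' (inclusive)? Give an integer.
Answer: 4

Derivation:
Subtree rooted at D contains: B, D, G, J
Count = 4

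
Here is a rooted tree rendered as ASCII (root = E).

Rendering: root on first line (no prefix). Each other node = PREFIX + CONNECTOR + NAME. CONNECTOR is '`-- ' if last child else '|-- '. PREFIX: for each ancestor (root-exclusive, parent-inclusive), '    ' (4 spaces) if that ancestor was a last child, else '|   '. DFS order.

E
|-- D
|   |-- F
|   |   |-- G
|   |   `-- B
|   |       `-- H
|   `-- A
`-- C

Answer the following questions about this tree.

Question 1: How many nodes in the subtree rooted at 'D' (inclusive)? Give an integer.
Subtree rooted at D contains: A, B, D, F, G, H
Count = 6

Answer: 6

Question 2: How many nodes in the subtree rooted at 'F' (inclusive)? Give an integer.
Answer: 4

Derivation:
Subtree rooted at F contains: B, F, G, H
Count = 4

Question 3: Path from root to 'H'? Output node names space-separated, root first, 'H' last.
Answer: E D F B H

Derivation:
Walk down from root: E -> D -> F -> B -> H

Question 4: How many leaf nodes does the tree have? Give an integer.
Leaves (nodes with no children): A, C, G, H

Answer: 4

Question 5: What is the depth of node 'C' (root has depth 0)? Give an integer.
Answer: 1

Derivation:
Path from root to C: E -> C
Depth = number of edges = 1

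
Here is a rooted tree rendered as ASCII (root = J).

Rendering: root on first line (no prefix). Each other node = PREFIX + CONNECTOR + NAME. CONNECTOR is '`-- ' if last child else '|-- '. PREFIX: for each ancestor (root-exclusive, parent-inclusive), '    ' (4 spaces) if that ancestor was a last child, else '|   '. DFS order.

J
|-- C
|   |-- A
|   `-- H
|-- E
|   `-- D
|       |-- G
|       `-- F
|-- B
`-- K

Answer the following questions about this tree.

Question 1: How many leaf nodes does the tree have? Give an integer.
Leaves (nodes with no children): A, B, F, G, H, K

Answer: 6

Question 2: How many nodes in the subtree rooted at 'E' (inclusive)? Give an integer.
Subtree rooted at E contains: D, E, F, G
Count = 4

Answer: 4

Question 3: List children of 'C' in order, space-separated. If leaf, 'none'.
Answer: A H

Derivation:
Node C's children (from adjacency): A, H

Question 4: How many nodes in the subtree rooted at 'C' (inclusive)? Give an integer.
Answer: 3

Derivation:
Subtree rooted at C contains: A, C, H
Count = 3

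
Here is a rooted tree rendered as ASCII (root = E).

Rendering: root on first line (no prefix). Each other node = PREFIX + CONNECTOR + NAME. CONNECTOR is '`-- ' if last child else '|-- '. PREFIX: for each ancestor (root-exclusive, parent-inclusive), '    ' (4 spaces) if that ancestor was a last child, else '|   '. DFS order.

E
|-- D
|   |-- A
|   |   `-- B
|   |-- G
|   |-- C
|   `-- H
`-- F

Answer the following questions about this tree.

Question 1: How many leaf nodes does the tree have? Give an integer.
Answer: 5

Derivation:
Leaves (nodes with no children): B, C, F, G, H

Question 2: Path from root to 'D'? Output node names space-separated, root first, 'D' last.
Walk down from root: E -> D

Answer: E D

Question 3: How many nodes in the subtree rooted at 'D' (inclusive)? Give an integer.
Answer: 6

Derivation:
Subtree rooted at D contains: A, B, C, D, G, H
Count = 6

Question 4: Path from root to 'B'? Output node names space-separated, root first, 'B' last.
Answer: E D A B

Derivation:
Walk down from root: E -> D -> A -> B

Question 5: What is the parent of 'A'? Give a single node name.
Answer: D

Derivation:
Scan adjacency: A appears as child of D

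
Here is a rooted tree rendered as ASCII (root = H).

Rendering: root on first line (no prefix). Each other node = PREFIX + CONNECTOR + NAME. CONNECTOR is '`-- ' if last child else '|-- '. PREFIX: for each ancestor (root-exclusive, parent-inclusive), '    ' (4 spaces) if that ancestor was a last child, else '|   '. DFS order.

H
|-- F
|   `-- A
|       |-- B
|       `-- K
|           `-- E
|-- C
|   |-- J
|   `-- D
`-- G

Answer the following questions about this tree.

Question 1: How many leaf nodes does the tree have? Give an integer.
Answer: 5

Derivation:
Leaves (nodes with no children): B, D, E, G, J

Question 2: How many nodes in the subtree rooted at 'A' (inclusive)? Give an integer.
Subtree rooted at A contains: A, B, E, K
Count = 4

Answer: 4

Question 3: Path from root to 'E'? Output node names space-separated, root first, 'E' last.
Walk down from root: H -> F -> A -> K -> E

Answer: H F A K E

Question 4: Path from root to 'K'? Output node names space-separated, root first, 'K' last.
Walk down from root: H -> F -> A -> K

Answer: H F A K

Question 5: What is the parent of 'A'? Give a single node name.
Answer: F

Derivation:
Scan adjacency: A appears as child of F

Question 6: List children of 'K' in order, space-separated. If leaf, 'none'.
Node K's children (from adjacency): E

Answer: E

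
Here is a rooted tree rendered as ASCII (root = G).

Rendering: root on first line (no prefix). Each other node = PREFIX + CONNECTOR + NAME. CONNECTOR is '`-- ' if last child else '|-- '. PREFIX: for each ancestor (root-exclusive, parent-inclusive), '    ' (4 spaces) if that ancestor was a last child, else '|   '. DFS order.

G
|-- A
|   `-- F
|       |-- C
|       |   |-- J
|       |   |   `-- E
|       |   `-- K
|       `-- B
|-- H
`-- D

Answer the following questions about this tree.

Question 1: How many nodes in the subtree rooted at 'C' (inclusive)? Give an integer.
Answer: 4

Derivation:
Subtree rooted at C contains: C, E, J, K
Count = 4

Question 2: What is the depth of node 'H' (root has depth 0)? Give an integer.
Path from root to H: G -> H
Depth = number of edges = 1

Answer: 1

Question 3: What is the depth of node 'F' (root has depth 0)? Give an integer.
Answer: 2

Derivation:
Path from root to F: G -> A -> F
Depth = number of edges = 2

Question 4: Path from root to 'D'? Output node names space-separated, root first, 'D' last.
Walk down from root: G -> D

Answer: G D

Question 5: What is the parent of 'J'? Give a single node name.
Scan adjacency: J appears as child of C

Answer: C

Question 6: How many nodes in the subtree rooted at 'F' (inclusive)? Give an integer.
Answer: 6

Derivation:
Subtree rooted at F contains: B, C, E, F, J, K
Count = 6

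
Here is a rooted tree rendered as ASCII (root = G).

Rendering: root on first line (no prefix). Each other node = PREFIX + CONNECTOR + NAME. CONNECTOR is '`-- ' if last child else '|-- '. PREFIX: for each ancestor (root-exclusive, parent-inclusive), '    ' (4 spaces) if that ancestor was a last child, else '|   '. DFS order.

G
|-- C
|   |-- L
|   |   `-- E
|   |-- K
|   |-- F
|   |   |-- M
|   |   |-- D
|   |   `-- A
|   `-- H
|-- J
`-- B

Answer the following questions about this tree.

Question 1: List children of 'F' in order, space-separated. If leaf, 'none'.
Answer: M D A

Derivation:
Node F's children (from adjacency): M, D, A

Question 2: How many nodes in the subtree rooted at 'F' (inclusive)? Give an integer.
Subtree rooted at F contains: A, D, F, M
Count = 4

Answer: 4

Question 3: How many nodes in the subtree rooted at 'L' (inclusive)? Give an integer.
Subtree rooted at L contains: E, L
Count = 2

Answer: 2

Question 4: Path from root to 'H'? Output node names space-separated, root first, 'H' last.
Walk down from root: G -> C -> H

Answer: G C H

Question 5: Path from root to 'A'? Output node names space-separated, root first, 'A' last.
Walk down from root: G -> C -> F -> A

Answer: G C F A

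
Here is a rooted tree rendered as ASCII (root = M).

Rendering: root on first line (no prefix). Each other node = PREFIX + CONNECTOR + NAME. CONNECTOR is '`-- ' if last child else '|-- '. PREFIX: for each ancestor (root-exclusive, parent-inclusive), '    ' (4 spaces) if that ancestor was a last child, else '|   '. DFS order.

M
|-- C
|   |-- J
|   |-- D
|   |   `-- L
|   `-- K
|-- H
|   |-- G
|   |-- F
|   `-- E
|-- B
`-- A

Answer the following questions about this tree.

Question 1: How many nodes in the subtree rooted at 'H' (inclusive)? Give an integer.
Subtree rooted at H contains: E, F, G, H
Count = 4

Answer: 4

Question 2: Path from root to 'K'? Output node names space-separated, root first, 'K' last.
Answer: M C K

Derivation:
Walk down from root: M -> C -> K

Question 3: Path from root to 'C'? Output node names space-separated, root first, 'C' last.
Walk down from root: M -> C

Answer: M C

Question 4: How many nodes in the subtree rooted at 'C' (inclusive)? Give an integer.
Answer: 5

Derivation:
Subtree rooted at C contains: C, D, J, K, L
Count = 5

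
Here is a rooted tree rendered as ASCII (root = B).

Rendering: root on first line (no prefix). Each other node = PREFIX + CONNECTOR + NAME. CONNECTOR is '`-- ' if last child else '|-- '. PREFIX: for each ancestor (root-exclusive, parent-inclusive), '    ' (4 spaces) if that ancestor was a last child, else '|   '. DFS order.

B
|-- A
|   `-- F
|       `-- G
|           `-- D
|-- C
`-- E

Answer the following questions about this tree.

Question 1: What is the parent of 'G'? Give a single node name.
Scan adjacency: G appears as child of F

Answer: F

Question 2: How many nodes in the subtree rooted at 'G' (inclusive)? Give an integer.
Answer: 2

Derivation:
Subtree rooted at G contains: D, G
Count = 2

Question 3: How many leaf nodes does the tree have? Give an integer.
Leaves (nodes with no children): C, D, E

Answer: 3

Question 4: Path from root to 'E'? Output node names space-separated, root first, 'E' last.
Answer: B E

Derivation:
Walk down from root: B -> E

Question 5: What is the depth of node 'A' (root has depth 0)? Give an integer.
Path from root to A: B -> A
Depth = number of edges = 1

Answer: 1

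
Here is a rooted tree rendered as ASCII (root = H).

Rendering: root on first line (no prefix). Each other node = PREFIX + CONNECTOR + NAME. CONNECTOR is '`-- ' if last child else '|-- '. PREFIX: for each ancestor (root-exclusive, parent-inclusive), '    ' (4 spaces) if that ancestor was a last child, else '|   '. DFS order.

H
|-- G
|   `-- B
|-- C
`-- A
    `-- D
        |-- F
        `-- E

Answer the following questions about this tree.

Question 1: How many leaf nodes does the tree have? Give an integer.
Answer: 4

Derivation:
Leaves (nodes with no children): B, C, E, F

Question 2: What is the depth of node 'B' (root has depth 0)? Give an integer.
Answer: 2

Derivation:
Path from root to B: H -> G -> B
Depth = number of edges = 2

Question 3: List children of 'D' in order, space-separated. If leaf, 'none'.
Answer: F E

Derivation:
Node D's children (from adjacency): F, E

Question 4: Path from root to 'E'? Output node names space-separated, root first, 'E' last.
Walk down from root: H -> A -> D -> E

Answer: H A D E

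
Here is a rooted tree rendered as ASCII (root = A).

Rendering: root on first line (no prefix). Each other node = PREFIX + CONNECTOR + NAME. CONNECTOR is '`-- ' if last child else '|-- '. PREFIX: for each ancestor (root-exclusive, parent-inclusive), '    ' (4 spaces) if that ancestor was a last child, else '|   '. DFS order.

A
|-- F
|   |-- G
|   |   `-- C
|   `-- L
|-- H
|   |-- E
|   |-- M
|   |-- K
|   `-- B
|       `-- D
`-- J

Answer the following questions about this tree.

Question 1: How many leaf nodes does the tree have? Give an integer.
Leaves (nodes with no children): C, D, E, J, K, L, M

Answer: 7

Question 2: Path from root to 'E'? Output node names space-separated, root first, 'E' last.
Walk down from root: A -> H -> E

Answer: A H E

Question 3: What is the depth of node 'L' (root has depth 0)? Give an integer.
Path from root to L: A -> F -> L
Depth = number of edges = 2

Answer: 2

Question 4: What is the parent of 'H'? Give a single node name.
Answer: A

Derivation:
Scan adjacency: H appears as child of A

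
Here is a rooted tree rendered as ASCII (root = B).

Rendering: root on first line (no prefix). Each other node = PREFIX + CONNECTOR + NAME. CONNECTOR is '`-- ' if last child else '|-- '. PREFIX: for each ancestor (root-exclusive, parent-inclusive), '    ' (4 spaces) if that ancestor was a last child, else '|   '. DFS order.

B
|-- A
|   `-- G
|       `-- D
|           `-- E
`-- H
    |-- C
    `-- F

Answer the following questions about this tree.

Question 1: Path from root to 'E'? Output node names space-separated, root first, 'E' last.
Walk down from root: B -> A -> G -> D -> E

Answer: B A G D E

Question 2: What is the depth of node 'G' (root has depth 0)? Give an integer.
Path from root to G: B -> A -> G
Depth = number of edges = 2

Answer: 2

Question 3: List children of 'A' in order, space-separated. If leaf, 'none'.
Node A's children (from adjacency): G

Answer: G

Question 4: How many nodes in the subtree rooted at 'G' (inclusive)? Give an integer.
Subtree rooted at G contains: D, E, G
Count = 3

Answer: 3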